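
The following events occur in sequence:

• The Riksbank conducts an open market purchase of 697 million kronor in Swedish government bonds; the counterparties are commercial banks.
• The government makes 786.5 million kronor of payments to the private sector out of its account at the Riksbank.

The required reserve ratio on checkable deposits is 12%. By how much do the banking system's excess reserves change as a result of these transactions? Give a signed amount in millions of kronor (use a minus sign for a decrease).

OMO purchase (from banks) 697 million kronor: reserves +697M, deposits 0.
Government spending 786.5 million kronor: reserves +786.5M, deposits +786.5M.
Totals: Δreserves = +1483.5M, Δdeposits = +786.5M.
Δrequired reserves = 12% × +786.5M = +94.38M.
Δexcess reserves = Δreserves − Δrequired = +1483.5M − (+94.38M) = +1389.12 million.

+1389.12 million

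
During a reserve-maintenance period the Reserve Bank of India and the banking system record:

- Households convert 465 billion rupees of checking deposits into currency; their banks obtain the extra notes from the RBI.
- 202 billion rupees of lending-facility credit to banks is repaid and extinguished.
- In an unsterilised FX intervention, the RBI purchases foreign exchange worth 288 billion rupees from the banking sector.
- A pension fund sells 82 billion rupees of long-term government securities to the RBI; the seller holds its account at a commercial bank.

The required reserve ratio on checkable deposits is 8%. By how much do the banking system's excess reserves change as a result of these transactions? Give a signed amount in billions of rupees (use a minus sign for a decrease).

-266.36 billion

Currency withdrawal 465 billion rupees: reserves −465B, deposits −465B.
Discount-window repayment 202 billion rupees: reserves −202B, deposits 0.
FX purchase 288 billion rupees: reserves +288B, deposits 0.
Asset purchase (from non-banks) 82 billion rupees: reserves +82B, deposits +82B.
Totals: Δreserves = −297B, Δdeposits = −383B.
Δrequired reserves = 8% × −383B = −30.64B.
Δexcess reserves = Δreserves − Δrequired = −297B − (−30.64B) = -266.36 billion.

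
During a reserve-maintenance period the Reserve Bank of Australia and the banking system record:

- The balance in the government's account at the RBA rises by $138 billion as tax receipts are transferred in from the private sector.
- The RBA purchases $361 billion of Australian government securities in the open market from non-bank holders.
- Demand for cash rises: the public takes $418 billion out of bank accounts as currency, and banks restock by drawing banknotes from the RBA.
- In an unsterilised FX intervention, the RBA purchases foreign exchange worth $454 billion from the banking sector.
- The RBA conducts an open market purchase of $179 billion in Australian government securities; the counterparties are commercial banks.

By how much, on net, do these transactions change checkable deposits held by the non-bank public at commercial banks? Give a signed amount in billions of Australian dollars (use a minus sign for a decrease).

Government account inflow $138 billion: non-bank counterparties' bank balances fall → −$138B.
Asset purchase (from non-banks) $361 billion: non-bank counterparties' bank balances rise → +$361B.
Currency withdrawal $418 billion: non-bank counterparties' bank balances fall → −$418B.
FX purchase $454 billion: the counterparty is a bank, so public deposits are unchanged → 0.
OMO purchase (from banks) $179 billion: the counterparty is a bank, so public deposits are unchanged → 0.
Net: −138 + 361 − 418 + 0 + 0 = -$195 billion.

-$195 billion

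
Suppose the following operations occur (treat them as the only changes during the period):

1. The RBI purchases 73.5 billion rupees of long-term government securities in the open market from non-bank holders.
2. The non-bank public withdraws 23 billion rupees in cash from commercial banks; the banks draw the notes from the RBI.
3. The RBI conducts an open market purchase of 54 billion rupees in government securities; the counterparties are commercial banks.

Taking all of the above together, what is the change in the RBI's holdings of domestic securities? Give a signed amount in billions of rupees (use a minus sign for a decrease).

+127.5 billion

RBI balance sheet:
  Assets:      Securities +127.5B
  Liabilities: Bank reserves +104.5B, Currency in circulation +23B
Commercial banking system:
  Assets:      Reserves at CB +104.5B, Securities −54B
  Liabilities: Checkable deposits +50.5B
So the change in the RBI's holdings of domestic securities is +127.5 billion.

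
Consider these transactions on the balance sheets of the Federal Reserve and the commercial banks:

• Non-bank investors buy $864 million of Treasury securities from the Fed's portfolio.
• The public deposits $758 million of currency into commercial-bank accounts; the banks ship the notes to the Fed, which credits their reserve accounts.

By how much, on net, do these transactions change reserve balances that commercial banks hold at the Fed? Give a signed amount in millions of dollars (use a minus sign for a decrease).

-$106 million

Asset sale (to non-banks) $864 million: the non-bank buyers' banks settle from reserves → −$864M.
Currency deposit $758 million: returned notes are swapped for reserve credit → +$758M.
Net: −864 + 758 = -$106 million.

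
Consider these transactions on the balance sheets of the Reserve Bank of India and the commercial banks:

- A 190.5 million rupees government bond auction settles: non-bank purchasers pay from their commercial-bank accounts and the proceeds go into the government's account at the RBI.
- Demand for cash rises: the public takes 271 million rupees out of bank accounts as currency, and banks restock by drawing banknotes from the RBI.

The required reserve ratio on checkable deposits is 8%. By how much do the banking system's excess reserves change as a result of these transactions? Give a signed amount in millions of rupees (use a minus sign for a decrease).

Government account inflow 190.5 million rupees: reserves −190.5M, deposits −190.5M.
Currency withdrawal 271 million rupees: reserves −271M, deposits −271M.
Totals: Δreserves = −461.5M, Δdeposits = −461.5M.
Δrequired reserves = 8% × −461.5M = −36.92M.
Δexcess reserves = Δreserves − Δrequired = −461.5M − (−36.92M) = -424.58 million.

-424.58 million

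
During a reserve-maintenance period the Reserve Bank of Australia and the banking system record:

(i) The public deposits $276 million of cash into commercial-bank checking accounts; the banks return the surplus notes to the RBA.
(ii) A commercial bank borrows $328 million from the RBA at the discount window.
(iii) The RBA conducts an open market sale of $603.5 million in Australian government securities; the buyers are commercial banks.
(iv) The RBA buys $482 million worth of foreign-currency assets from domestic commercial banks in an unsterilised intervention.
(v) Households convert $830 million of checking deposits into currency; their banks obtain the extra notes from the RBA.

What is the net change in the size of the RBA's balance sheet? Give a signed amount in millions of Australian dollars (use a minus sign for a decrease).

+$206.5 million

RBA balance sheet:
  Assets:      Securities −$603.5M, Loans to banks +$328M, Foreign assets +$482M
  Liabilities: Bank reserves −$347.5M, Currency in circulation +$554M
Change in total RBA assets = +$206.5 million.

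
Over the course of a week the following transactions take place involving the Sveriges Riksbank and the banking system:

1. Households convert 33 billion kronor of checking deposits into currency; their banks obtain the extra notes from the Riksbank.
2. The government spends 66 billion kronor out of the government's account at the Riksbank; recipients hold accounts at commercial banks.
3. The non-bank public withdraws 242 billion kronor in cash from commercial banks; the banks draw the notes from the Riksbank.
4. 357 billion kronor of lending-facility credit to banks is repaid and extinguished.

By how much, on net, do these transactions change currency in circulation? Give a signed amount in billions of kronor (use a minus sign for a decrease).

Currency withdrawal 33 billion kronor: notes leave the central bank → +33B.
Government spending 66 billion kronor: no currency enters or leaves circulation → 0.
Currency withdrawal 242 billion kronor: notes leave the central bank → +242B.
Discount-window repayment 357 billion kronor: no currency enters or leaves circulation → 0.
Net: 33 + 0 + 242 + 0 = +275 billion.

+275 billion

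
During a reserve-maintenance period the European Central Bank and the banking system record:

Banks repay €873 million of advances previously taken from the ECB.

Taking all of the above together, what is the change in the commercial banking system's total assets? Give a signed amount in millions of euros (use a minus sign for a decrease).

-€873 million

Discount-window repayment €873 million: bank balance sheets shrink → −€873M.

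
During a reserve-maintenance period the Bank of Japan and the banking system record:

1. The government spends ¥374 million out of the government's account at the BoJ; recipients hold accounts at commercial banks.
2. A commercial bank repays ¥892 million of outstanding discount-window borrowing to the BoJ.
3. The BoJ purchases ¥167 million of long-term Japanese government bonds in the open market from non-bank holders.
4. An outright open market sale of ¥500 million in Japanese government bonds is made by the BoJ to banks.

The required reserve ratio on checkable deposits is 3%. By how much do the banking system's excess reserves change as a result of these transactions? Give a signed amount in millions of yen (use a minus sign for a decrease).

-¥867.23 million

Government spending ¥374 million: reserves +¥374M, deposits +¥374M.
Discount-window repayment ¥892 million: reserves −¥892M, deposits 0.
Asset purchase (from non-banks) ¥167 million: reserves +¥167M, deposits +¥167M.
OMO sale (to banks) ¥500 million: reserves −¥500M, deposits 0.
Totals: Δreserves = −¥851M, Δdeposits = +¥541M.
Δrequired reserves = 3% × +¥541M = +¥16.23M.
Δexcess reserves = Δreserves − Δrequired = −¥851M − (+¥16.23M) = -¥867.23 million.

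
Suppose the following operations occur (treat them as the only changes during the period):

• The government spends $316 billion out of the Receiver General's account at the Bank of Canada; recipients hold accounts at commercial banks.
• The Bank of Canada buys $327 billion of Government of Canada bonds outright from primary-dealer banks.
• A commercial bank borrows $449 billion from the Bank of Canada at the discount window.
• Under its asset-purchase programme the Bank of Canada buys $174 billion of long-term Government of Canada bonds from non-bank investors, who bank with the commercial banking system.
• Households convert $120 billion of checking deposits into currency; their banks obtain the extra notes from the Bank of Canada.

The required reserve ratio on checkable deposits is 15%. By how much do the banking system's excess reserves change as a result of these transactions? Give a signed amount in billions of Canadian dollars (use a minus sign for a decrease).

Government spending $316 billion: reserves +$316B, deposits +$316B.
OMO purchase (from banks) $327 billion: reserves +$327B, deposits 0.
Discount-window loan $449 billion: reserves +$449B, deposits 0.
Asset purchase (from non-banks) $174 billion: reserves +$174B, deposits +$174B.
Currency withdrawal $120 billion: reserves −$120B, deposits −$120B.
Totals: Δreserves = +$1146B, Δdeposits = +$370B.
Δrequired reserves = 15% × +$370B = +$55.5B.
Δexcess reserves = Δreserves − Δrequired = +$1146B − (+$55.5B) = +$1090.5 billion.

+$1090.5 billion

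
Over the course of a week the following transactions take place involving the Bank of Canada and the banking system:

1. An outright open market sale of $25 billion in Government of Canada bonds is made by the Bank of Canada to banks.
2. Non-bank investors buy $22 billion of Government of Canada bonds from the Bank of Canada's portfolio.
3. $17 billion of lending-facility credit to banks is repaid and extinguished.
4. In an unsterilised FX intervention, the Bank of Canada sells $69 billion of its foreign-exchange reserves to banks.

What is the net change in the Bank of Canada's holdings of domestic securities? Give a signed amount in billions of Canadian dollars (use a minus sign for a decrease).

Bank of Canada balance sheet:
  Assets:      Securities −$47B, Loans to banks −$17B, Foreign assets −$69B
  Liabilities: Bank reserves −$133B
So the change in the Bank of Canada's holdings of domestic securities is -$47 billion.

-$47 billion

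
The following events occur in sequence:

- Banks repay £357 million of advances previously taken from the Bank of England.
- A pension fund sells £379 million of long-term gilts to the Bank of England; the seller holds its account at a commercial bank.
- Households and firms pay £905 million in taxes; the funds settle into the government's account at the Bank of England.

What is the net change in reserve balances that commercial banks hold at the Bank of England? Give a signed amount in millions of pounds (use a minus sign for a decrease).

-£883 million

Bank of England balance sheet:
  Assets:      Securities +£379M, Loans to banks −£357M
  Liabilities: Bank reserves −£883M, Government deposits +£905M
So the change in reserve balances that commercial banks hold at the Bank of England is -£883 million.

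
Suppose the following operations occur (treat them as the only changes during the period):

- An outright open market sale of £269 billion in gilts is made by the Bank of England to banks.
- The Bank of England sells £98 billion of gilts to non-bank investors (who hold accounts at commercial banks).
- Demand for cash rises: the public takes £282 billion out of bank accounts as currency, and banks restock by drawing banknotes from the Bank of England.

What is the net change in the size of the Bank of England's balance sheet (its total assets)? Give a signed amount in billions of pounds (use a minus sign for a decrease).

OMO sale (to banks) £269 billion: a Bank of England asset is shed → −£269B.
Asset sale (to non-banks) £98 billion: a Bank of England asset is shed → −£98B.
Currency withdrawal £282 billion: only the composition of liabilities changes → 0.
Net: −269 − 98 + 0 = -£367 billion.

-£367 billion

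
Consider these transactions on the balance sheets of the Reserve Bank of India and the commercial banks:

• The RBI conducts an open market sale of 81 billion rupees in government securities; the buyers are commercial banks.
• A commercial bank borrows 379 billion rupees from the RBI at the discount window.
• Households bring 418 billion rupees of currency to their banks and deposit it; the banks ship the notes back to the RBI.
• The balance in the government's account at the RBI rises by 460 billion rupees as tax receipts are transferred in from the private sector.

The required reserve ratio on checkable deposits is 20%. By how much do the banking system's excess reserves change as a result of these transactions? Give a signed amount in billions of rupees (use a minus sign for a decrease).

+264.4 billion

OMO sale (to banks) 81 billion rupees: reserves −81B, deposits 0.
Discount-window loan 379 billion rupees: reserves +379B, deposits 0.
Currency deposit 418 billion rupees: reserves +418B, deposits +418B.
Government account inflow 460 billion rupees: reserves −460B, deposits −460B.
Totals: Δreserves = +256B, Δdeposits = −42B.
Δrequired reserves = 20% × −42B = −8.4B.
Δexcess reserves = Δreserves − Δrequired = +256B − (−8.4B) = +264.4 billion.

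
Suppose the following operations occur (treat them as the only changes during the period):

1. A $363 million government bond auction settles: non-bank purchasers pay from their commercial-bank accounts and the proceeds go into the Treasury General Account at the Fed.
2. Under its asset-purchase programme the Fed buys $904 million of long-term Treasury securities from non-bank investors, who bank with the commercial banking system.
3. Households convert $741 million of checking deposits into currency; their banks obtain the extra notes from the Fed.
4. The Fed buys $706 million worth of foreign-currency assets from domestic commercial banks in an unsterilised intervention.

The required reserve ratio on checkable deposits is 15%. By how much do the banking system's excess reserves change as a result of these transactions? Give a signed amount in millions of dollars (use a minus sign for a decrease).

Government account inflow $363 million: reserves −$363M, deposits −$363M.
Asset purchase (from non-banks) $904 million: reserves +$904M, deposits +$904M.
Currency withdrawal $741 million: reserves −$741M, deposits −$741M.
FX purchase $706 million: reserves +$706M, deposits 0.
Totals: Δreserves = +$506M, Δdeposits = −$200M.
Δrequired reserves = 15% × −$200M = −$30M.
Δexcess reserves = Δreserves − Δrequired = +$506M − (−$30M) = +$536 million.

+$536 million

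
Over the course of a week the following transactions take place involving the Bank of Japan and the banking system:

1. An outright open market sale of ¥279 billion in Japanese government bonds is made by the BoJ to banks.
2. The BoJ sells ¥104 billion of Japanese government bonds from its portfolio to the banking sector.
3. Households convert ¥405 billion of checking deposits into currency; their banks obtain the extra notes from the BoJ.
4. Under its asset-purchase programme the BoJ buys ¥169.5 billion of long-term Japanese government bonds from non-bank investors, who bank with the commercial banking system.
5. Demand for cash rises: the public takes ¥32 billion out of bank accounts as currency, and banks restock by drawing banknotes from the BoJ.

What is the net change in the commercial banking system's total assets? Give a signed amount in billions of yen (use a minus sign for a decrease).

-¥267.5 billion

BoJ balance sheet:
  Assets:      Securities −¥213.5B
  Liabilities: Bank reserves −¥650.5B, Currency in circulation +¥437B
Commercial banking system:
  Assets:      Reserves at CB −¥650.5B, Securities +¥383B
  Liabilities: Checkable deposits −¥267.5B
Change in total bank assets = -¥267.5 billion.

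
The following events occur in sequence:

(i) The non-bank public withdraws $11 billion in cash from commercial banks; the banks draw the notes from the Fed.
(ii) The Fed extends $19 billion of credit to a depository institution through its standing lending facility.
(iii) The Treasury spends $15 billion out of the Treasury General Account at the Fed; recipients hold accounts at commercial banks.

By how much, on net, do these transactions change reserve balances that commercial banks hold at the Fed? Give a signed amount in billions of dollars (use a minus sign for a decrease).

+$23 billion

Fed balance sheet:
  Assets:      Loans to banks +$19B
  Liabilities: Bank reserves +$23B, Currency in circulation +$11B, Government deposits −$15B
Commercial banking system:
  Assets:      Reserves at CB +$23B
  Liabilities: Checkable deposits +$4B, Borrowings from CB +$19B
So the change in reserve balances that commercial banks hold at the Fed is +$23 billion.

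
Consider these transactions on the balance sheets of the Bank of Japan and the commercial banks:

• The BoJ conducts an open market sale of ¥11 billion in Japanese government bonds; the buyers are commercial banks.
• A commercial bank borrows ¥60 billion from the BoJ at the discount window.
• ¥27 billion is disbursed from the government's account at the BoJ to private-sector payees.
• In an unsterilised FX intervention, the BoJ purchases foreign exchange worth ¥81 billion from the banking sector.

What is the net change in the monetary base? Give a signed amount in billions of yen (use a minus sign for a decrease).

+¥157 billion

OMO sale (to banks) ¥11 billion: BoJ balance sheet contracts → −¥11B.
Discount-window loan ¥60 billion: BoJ balance sheet expands → +¥60B.
Government spending ¥27 billion: a non-base liability converts back to reserves → +¥27B.
FX purchase ¥81 billion: BoJ balance sheet expands → +¥81B.
Net: −11 + 60 + 27 + 81 = +¥157 billion.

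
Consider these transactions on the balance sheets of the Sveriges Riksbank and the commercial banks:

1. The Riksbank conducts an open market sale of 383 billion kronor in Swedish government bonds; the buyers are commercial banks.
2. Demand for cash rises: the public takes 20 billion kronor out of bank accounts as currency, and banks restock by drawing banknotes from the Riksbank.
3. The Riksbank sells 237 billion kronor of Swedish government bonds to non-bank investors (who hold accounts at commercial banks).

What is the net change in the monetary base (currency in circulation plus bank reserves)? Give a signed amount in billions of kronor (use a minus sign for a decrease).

-620 billion

OMO sale (to banks) 383 billion kronor: Riksbank balance sheet contracts → −383B.
Currency withdrawal 20 billion kronor: just a shift between currency and reserves — both are base money → 0.
Asset sale (to non-banks) 237 billion kronor: Riksbank balance sheet contracts → −237B.
Net: −383 + 0 − 237 = -620 billion.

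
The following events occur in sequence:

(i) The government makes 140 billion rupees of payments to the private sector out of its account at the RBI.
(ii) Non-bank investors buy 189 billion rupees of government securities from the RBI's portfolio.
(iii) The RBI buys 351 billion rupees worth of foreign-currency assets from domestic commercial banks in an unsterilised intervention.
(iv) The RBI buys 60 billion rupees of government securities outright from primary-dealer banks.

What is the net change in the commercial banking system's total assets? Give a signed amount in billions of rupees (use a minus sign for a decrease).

Government spending 140 billion rupees: bank balance sheets expand → +140B.
Asset sale (to non-banks) 189 billion rupees: bank balance sheets shrink → −189B.
FX purchase 351 billion rupees: just an asset swap on bank balance sheets → 0.
OMO purchase (from banks) 60 billion rupees: just an asset swap on bank balance sheets → 0.
Net: 140 − 189 + 0 + 0 = -49 billion.

-49 billion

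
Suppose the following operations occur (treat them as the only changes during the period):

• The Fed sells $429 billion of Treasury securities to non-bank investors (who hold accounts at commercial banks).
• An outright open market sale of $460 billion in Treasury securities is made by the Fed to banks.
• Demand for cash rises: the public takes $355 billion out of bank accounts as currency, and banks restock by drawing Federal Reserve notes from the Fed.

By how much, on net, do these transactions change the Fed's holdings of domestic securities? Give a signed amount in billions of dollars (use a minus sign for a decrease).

Asset sale (to non-banks) $429 billion: securities removed from the Fed's portfolio → −$429B.
OMO sale (to banks) $460 billion: securities removed from the Fed's portfolio → −$460B.
Currency withdrawal $355 billion: the Fed's securities portfolio is untouched → 0.
Net: −429 − 460 + 0 = -$889 billion.

-$889 billion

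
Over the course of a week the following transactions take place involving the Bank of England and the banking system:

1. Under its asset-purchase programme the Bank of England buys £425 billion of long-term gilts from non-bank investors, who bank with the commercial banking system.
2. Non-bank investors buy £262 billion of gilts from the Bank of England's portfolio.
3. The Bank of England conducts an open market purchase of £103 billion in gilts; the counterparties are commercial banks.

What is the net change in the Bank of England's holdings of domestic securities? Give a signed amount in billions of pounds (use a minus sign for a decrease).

+£266 billion

Asset purchase (from non-banks) £425 billion: securities added to the Bank of England's portfolio → +£425B.
Asset sale (to non-banks) £262 billion: securities removed from the Bank of England's portfolio → −£262B.
OMO purchase (from banks) £103 billion: securities added to the Bank of England's portfolio → +£103B.
Net: 425 − 262 + 103 = +£266 billion.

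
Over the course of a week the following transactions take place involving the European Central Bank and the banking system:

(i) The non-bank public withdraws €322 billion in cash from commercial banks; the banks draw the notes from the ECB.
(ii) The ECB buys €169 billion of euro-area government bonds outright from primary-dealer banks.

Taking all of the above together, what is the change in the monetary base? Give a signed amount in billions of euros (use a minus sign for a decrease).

+€169 billion

Currency withdrawal €322 billion: just a shift between currency and reserves — both are base money → 0.
OMO purchase (from banks) €169 billion: ECB balance sheet expands → +€169B.
Net: 0 + 169 = +€169 billion.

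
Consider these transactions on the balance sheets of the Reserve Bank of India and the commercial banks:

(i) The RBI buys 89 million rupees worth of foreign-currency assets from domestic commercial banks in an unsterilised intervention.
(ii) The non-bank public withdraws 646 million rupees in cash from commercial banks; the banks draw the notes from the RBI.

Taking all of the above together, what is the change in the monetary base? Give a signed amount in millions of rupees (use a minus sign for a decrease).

FX purchase 89 million rupees: RBI balance sheet expands → +89M.
Currency withdrawal 646 million rupees: just a shift between currency and reserves — both are base money → 0.
Net: 89 + 0 = +89 million.

+89 million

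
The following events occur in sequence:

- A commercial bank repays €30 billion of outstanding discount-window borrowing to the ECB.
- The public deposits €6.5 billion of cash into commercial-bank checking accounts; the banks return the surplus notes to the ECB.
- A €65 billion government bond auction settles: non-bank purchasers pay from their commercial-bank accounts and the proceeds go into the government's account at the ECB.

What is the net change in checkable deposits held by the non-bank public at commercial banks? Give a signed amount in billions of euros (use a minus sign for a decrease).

Discount-window repayment €30 billion: the counterparty is a bank, so public deposits are unchanged → 0.
Currency deposit €6.5 billion: non-bank counterparties' bank balances rise → +€6.5B.
Government account inflow €65 billion: non-bank counterparties' bank balances fall → −€65B.
Net: 0 + 6.5 − 65 = -€58.5 billion.

-€58.5 billion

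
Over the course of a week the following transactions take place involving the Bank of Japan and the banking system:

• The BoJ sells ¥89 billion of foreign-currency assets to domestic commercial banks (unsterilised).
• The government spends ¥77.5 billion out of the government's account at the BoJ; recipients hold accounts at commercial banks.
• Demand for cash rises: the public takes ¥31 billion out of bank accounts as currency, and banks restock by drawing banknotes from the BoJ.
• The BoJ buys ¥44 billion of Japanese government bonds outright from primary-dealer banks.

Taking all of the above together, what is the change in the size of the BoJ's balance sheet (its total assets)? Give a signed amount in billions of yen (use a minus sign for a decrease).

FX sale ¥89 billion: a BoJ asset is shed → −¥89B.
Government spending ¥77.5 billion: only the composition of liabilities changes → 0.
Currency withdrawal ¥31 billion: only the composition of liabilities changes → 0.
OMO purchase (from banks) ¥44 billion: a BoJ asset is acquired → +¥44B.
Net: −89 + 0 + 0 + 44 = -¥45 billion.

-¥45 billion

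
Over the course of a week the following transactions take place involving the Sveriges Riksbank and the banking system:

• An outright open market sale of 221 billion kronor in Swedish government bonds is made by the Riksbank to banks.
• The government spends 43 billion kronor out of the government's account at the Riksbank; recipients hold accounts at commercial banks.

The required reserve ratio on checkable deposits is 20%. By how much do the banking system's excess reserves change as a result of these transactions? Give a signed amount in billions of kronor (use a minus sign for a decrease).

OMO sale (to banks) 221 billion kronor: reserves −221B, deposits 0.
Government spending 43 billion kronor: reserves +43B, deposits +43B.
Totals: Δreserves = −178B, Δdeposits = +43B.
Δrequired reserves = 20% × +43B = +8.6B.
Δexcess reserves = Δreserves − Δrequired = −178B − (+8.6B) = -186.6 billion.

-186.6 billion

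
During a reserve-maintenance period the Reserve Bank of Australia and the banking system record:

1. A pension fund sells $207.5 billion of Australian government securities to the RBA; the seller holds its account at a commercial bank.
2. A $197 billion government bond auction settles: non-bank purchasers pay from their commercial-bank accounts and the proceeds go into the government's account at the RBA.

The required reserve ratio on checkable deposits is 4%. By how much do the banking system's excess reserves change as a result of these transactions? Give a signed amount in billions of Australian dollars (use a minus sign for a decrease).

Asset purchase (from non-banks) $207.5 billion: reserves +$207.5B, deposits +$207.5B.
Government account inflow $197 billion: reserves −$197B, deposits −$197B.
Totals: Δreserves = +$10.5B, Δdeposits = +$10.5B.
Δrequired reserves = 4% × +$10.5B = +$0.42B.
Δexcess reserves = Δreserves − Δrequired = +$10.5B − (+$0.42B) = +$10.08 billion.

+$10.08 billion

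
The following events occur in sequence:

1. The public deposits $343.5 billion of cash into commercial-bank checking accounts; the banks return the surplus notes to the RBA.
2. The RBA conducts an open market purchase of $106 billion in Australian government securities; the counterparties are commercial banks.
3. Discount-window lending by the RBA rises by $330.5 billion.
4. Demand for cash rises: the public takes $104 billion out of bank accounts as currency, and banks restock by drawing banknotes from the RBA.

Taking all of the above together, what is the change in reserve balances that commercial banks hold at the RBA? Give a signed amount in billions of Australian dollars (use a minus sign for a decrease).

+$676 billion

RBA balance sheet:
  Assets:      Securities +$106B, Loans to banks +$330.5B
  Liabilities: Bank reserves +$676B, Currency in circulation −$239.5B
Commercial banking system:
  Assets:      Reserves at CB +$676B, Securities −$106B
  Liabilities: Checkable deposits +$239.5B, Borrowings from CB +$330.5B
So the change in reserve balances that commercial banks hold at the RBA is +$676 billion.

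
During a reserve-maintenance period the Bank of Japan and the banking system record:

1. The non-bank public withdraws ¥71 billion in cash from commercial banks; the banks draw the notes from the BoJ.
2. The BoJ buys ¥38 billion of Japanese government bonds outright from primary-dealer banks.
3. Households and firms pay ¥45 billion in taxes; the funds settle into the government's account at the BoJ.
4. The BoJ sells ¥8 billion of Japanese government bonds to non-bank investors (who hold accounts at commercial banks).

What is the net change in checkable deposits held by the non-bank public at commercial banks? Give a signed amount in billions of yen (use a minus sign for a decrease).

Currency withdrawal ¥71 billion: non-bank counterparties' bank balances fall → −¥71B.
OMO purchase (from banks) ¥38 billion: the counterparty is a bank, so public deposits are unchanged → 0.
Government account inflow ¥45 billion: non-bank counterparties' bank balances fall → −¥45B.
Asset sale (to non-banks) ¥8 billion: non-bank counterparties' bank balances fall → −¥8B.
Net: −71 + 0 − 45 − 8 = -¥124 billion.

-¥124 billion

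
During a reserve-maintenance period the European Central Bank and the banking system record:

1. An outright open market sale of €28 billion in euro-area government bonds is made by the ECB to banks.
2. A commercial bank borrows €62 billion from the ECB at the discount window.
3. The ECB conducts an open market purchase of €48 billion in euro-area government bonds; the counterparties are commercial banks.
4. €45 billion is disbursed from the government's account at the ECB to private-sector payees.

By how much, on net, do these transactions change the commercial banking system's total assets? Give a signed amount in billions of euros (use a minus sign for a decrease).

+€107 billion

OMO sale (to banks) €28 billion: just an asset swap on bank balance sheets → 0.
Discount-window loan €62 billion: bank balance sheets expand → +€62B.
OMO purchase (from banks) €48 billion: just an asset swap on bank balance sheets → 0.
Government spending €45 billion: bank balance sheets expand → +€45B.
Net: 0 + 62 + 0 + 45 = +€107 billion.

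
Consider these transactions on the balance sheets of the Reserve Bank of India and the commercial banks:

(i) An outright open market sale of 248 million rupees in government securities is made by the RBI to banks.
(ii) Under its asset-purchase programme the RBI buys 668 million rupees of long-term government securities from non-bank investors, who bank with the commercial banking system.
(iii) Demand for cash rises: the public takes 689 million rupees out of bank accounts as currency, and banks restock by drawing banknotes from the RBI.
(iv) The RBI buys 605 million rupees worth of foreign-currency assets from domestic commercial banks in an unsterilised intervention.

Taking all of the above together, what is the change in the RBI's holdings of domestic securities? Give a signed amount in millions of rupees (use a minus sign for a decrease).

+420 million

RBI balance sheet:
  Assets:      Securities +420M, Foreign assets +605M
  Liabilities: Bank reserves +336M, Currency in circulation +689M
So the change in the RBI's holdings of domestic securities is +420 million.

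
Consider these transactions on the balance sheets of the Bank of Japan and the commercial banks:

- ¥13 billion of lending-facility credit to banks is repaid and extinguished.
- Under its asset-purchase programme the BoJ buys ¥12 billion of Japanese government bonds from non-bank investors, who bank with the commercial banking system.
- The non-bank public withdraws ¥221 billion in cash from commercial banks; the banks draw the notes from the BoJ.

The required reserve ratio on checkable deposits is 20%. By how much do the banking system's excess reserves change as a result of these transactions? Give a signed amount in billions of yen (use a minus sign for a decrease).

Discount-window repayment ¥13 billion: reserves −¥13B, deposits 0.
Asset purchase (from non-banks) ¥12 billion: reserves +¥12B, deposits +¥12B.
Currency withdrawal ¥221 billion: reserves −¥221B, deposits −¥221B.
Totals: Δreserves = −¥222B, Δdeposits = −¥209B.
Δrequired reserves = 20% × −¥209B = −¥41.8B.
Δexcess reserves = Δreserves − Δrequired = −¥222B − (−¥41.8B) = -¥180.2 billion.

-¥180.2 billion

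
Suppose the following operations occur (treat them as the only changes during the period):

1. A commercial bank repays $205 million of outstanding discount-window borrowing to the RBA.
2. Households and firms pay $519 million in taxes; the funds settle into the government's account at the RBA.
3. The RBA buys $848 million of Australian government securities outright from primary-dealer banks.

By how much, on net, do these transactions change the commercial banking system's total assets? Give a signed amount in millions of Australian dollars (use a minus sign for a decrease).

-$724 million

RBA balance sheet:
  Assets:      Securities +$848M, Loans to banks −$205M
  Liabilities: Bank reserves +$124M, Government deposits +$519M
Commercial banking system:
  Assets:      Reserves at CB +$124M, Securities −$848M
  Liabilities: Checkable deposits −$519M, Borrowings from CB −$205M
Change in total bank assets = -$724 million.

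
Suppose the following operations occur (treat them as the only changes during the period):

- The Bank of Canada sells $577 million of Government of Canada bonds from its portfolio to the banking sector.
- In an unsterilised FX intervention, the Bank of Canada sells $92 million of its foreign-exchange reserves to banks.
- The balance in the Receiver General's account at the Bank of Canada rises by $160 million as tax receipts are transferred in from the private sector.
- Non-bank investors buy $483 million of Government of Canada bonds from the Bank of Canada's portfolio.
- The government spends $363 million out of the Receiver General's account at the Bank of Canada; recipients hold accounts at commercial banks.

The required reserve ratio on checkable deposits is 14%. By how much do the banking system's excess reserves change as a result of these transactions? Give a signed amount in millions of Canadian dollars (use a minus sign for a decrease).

-$909.8 million

OMO sale (to banks) $577 million: reserves −$577M, deposits 0.
FX sale $92 million: reserves −$92M, deposits 0.
Government account inflow $160 million: reserves −$160M, deposits −$160M.
Asset sale (to non-banks) $483 million: reserves −$483M, deposits −$483M.
Government spending $363 million: reserves +$363M, deposits +$363M.
Totals: Δreserves = −$949M, Δdeposits = −$280M.
Δrequired reserves = 14% × −$280M = −$39.2M.
Δexcess reserves = Δreserves − Δrequired = −$949M − (−$39.2M) = -$909.8 million.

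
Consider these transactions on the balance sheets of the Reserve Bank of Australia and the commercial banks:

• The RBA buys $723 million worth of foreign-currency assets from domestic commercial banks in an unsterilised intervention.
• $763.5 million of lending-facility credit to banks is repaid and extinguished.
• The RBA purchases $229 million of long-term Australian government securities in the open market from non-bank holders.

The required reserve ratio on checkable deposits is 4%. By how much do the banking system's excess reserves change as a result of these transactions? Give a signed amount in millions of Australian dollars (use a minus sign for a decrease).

FX purchase $723 million: reserves +$723M, deposits 0.
Discount-window repayment $763.5 million: reserves −$763.5M, deposits 0.
Asset purchase (from non-banks) $229 million: reserves +$229M, deposits +$229M.
Totals: Δreserves = +$188.5M, Δdeposits = +$229M.
Δrequired reserves = 4% × +$229M = +$9.16M.
Δexcess reserves = Δreserves − Δrequired = +$188.5M − (+$9.16M) = +$179.34 million.

+$179.34 million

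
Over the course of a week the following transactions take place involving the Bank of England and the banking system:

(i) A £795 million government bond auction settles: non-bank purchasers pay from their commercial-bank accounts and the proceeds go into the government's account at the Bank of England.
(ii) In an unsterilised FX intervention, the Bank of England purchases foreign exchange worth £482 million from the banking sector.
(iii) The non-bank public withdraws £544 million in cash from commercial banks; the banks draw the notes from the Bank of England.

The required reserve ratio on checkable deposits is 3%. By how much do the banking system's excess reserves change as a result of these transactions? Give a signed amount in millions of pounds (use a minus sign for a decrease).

Government account inflow £795 million: reserves −£795M, deposits −£795M.
FX purchase £482 million: reserves +£482M, deposits 0.
Currency withdrawal £544 million: reserves −£544M, deposits −£544M.
Totals: Δreserves = −£857M, Δdeposits = −£1339M.
Δrequired reserves = 3% × −£1339M = −£40.17M.
Δexcess reserves = Δreserves − Δrequired = −£857M − (−£40.17M) = -£816.83 million.

-£816.83 million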